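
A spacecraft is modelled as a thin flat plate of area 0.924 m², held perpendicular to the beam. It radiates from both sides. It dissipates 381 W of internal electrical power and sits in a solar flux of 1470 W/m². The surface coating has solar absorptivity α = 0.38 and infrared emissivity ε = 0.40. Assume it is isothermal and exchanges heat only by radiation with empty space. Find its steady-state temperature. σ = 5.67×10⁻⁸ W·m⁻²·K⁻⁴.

At steady state, absorbed solar power + internal power = radiated power.
Absorbed: α·S·A_cross = 0.38·1470·0.9240 = 516.1 W (cross-section A).
Total input = 516.1 + 381 = 897.1 W.
Radiated: εσ·A_surf·T⁴ with A_surf = 2A = 1.848 m².
T⁴ = 897.1/(0.40·5.67×10⁻⁸·1.848) = 2.141×10¹⁰ K⁴.

T ≈ 382 K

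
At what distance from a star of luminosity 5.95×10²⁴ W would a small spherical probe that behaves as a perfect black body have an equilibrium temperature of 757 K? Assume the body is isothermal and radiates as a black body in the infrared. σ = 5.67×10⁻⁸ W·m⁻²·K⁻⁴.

d ≈ 2.52×10⁹ m

For an isothermal black-emitting sphere, (1−a)S·πr² = σ·4πr²·T⁴ ⇒ S = 4σT⁴/(1−a).
S = 4·5.67×10⁻⁸·(757)⁴/1.00 = 74480 W/m².
Flux falls as S = L/(4πd²), so d = √(L/(4πS)) = √(5.95×10²⁴/(4π·74480)).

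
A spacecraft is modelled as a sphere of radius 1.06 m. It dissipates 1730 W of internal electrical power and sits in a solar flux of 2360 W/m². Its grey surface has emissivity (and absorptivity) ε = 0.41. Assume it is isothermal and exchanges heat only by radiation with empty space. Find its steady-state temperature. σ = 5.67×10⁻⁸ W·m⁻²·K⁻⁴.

T ≈ 354 K

At steady state, absorbed solar power + internal power = radiated power.
Absorbed: α·S·A_cross = 0.41·2360·3.530 = 3416 W (cross-section πr²).
Total input = 3416 + 1730 = 5146 W.
Radiated: εσ·A_surf·T⁴ with A_surf = 4πr² = 14.12 m².
T⁴ = 5146/(0.41·5.67×10⁻⁸·14.12) = 1.568×10¹⁰ K⁴.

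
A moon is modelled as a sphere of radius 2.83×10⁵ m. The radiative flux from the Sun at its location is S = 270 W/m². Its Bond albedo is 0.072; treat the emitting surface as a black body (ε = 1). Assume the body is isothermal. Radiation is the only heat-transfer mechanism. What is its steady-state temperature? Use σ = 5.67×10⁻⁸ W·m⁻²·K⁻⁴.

T ≈ 182 K

At equilibrium, absorbed power = emitted power.
Absorbing cross-section = πr² = 2.516×10¹¹ m²; emitting surface = 4πr² = 1.006×10¹² m² (ratio 4).
(1−a)S·A_cross = εσ·A_surf·T⁴  ⇒  T⁴ = (1−a)S/(4σ).
T⁴ = 0.928·270/(4·5.67×10⁻⁸) = 1.105×10⁹ K⁴.
T = (1.105×10⁹)^(1/4).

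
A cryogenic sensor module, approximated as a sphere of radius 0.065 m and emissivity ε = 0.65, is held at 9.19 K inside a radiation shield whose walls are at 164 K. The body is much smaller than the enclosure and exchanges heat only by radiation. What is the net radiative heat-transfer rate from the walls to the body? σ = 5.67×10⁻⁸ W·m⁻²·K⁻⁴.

P_net ≈ 1.42 W

For a small grey body in a large enclosure: P_net = εσA(T_body⁴ − T_wall⁴).
A = 4πr² = 0.05309 m²; T_body⁴ − T_wall⁴ = 7133 − 7.234×10⁸ = -7.234×10⁸ K⁴.
|P_net| = 0.65·5.67×10⁻⁸·0.05309·7.234×10⁸.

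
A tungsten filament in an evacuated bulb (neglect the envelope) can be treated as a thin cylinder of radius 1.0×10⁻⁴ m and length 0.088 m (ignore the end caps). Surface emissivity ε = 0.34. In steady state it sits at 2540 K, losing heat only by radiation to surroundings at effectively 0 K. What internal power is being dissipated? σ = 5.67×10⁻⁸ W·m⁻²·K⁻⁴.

P ≈ 44.4 W

Steady state: P = εσA T⁴.
A = 2πrL = 5.529×10⁻⁵ m²; T⁴ = (2540)⁴ = 4.162×10¹³ K⁴.
P = 0.34 × 5.67×10⁻⁸ × 5.529×10⁻⁵ × 4.162×10¹³.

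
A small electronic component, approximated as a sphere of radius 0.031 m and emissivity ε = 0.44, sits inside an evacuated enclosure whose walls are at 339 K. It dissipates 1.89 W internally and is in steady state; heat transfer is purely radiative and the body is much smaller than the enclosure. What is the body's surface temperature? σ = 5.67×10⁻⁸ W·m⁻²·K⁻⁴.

For a small grey body in a large enclosure, net radiated power = εσA(T⁴ − T_w⁴).
Steady state: P = εσA(T⁴ − T_w⁴) with A = 4πr² = 0.01208 m².
T⁴ = P/(εσA) + T_w⁴ = 1.89/(0.44·5.67×10⁻⁸·0.01208) + (339)⁴
    = 6.273×10⁹ + 1.321×10¹⁰ = 1.948×10¹⁰ K⁴.

T ≈ 374 K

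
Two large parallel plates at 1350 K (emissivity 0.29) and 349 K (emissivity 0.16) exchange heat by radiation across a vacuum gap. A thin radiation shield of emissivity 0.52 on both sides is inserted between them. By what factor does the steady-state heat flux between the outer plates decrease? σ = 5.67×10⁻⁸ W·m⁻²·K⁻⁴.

Without shield: q₀ = σΔ(T⁴)/(1/ε₁+1/ε₂−1) with denominator 8.698.
With shield the two gaps are in series; the resistances add: (1/ε₁+1/ε_s−1)+(1/ε_s+1/ε₂−1) = 4.371+7.173 = 11.54.
Heat-flux ratio q₀/q = 11.54/8.698.

factor ≈ 1.33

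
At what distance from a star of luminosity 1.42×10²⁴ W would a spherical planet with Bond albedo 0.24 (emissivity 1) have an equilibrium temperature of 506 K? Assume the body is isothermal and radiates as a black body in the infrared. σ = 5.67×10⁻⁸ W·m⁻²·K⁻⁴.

d ≈ 2.40×10⁹ m

For an isothermal black-emitting sphere, (1−a)S·πr² = σ·4πr²·T⁴ ⇒ S = 4σT⁴/(1−a).
S = 4·5.67×10⁻⁸·(506)⁴/0.760 = 19560 W/m².
Flux falls as S = L/(4πd²), so d = √(L/(4πS)) = √(1.42×10²⁴/(4π·19560)).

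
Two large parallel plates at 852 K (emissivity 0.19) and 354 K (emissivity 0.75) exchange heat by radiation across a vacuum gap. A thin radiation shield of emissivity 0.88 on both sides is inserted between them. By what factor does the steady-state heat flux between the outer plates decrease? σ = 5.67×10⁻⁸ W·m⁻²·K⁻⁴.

Without shield: q₀ = σΔ(T⁴)/(1/ε₁+1/ε₂−1) with denominator 5.596.
With shield the two gaps are in series; the resistances add: (1/ε₁+1/ε_s−1)+(1/ε_s+1/ε₂−1) = 5.400+1.470 = 6.869.
Heat-flux ratio q₀/q = 6.869/5.596.

factor ≈ 1.23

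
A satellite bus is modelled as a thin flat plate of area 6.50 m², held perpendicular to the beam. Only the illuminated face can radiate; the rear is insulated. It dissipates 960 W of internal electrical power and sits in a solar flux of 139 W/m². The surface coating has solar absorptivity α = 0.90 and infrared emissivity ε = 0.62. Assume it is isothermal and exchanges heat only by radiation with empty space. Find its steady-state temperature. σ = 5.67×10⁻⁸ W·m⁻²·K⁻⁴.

At steady state, absorbed solar power + internal power = radiated power.
Absorbed: α·S·A_cross = 0.90·139·6.500 = 813.2 W (cross-section A).
Total input = 813.2 + 960 = 1773 W.
Radiated: εσ·A_surf·T⁴ with A_surf = A = 6.500 m².
T⁴ = 1773/(0.62·5.67×10⁻⁸·6.500) = 7.760×10⁹ K⁴.

T ≈ 297 K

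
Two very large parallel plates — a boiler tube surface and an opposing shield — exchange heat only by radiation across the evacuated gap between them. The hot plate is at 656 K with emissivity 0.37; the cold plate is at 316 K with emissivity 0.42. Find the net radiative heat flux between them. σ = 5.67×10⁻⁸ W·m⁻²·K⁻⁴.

For two infinite grey parallel plates, q = σ(T₁⁴ − T₂⁴)/(1/ε₁ + 1/ε₂ − 1).
T₁⁴ − T₂⁴ = 1.852×10¹¹ − 9.971×10⁹ = 1.752×10¹¹ K⁴.
1/ε₁ + 1/ε₂ − 1 = 2.703 + 2.381 − 1 = 4.084.
q = 5.67×10⁻⁸ × 1.752×10¹¹ / 4.084.

q ≈ 2430 W/m²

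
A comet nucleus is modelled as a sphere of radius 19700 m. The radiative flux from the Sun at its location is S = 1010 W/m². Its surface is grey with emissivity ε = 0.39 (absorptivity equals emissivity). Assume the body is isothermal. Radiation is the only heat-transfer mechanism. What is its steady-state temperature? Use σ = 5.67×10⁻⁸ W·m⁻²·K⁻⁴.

T ≈ 258 K

At equilibrium, absorbed power = emitted power.
Absorbing cross-section = πr² = 1.219×10⁹ m²; emitting surface = 4πr² = 4.877×10⁹ m² (ratio 4).
εS·A_cross = εσ·A_surf·T⁴  ⇒  T⁴ = S/(4σ)   (ε cancels).
T⁴ = 1010/(4·5.67×10⁻⁸) = 4.453×10⁹ K⁴.
T = (4.453×10⁹)^(1/4).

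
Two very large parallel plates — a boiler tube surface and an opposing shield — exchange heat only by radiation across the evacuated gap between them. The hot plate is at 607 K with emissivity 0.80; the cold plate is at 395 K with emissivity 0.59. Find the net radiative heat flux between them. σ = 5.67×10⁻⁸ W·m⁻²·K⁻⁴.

q ≈ 3250 W/m²

For two infinite grey parallel plates, q = σ(T₁⁴ − T₂⁴)/(1/ε₁ + 1/ε₂ − 1).
T₁⁴ − T₂⁴ = 1.358×10¹¹ − 2.434×10¹⁰ = 1.114×10¹¹ K⁴.
1/ε₁ + 1/ε₂ − 1 = 1.250 + 1.695 − 1 = 1.945.
q = 5.67×10⁻⁸ × 1.114×10¹¹ / 1.945.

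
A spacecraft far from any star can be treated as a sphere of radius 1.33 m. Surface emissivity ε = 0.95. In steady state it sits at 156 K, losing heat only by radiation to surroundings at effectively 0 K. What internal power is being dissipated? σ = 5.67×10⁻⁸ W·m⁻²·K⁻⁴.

Steady state: P = εσA T⁴.
A = 4πr² = 22.23 m²; T⁴ = (156)⁴ = 5.922×10⁸ K⁴.
P = 0.95 × 5.67×10⁻⁸ × 22.23 × 5.922×10⁸.

P ≈ 709 W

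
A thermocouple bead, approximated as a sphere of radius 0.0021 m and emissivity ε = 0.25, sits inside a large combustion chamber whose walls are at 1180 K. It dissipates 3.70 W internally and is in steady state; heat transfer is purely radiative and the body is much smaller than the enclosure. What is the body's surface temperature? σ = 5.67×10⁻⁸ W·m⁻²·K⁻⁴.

T ≈ 1610 K

For a small grey body in a large enclosure, net radiated power = εσA(T⁴ − T_w⁴).
Steady state: P = εσA(T⁴ − T_w⁴) with A = 4πr² = 5.542×10⁻⁵ m².
T⁴ = P/(εσA) + T_w⁴ = 3.70/(0.25·5.67×10⁻⁸·5.542×10⁻⁵) + (1180)⁴
    = 4.710×10¹² + 1.939×10¹² = 6.649×10¹² K⁴.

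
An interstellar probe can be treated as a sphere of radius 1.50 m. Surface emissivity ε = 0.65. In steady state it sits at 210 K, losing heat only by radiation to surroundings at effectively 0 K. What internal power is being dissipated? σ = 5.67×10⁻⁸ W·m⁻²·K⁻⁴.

P ≈ 2030 W

Steady state: P = εσA T⁴.
A = 4πr² = 28.27 m²; T⁴ = (210)⁴ = 1.945×10⁹ K⁴.
P = 0.65 × 5.67×10⁻⁸ × 28.27 × 1.945×10⁹.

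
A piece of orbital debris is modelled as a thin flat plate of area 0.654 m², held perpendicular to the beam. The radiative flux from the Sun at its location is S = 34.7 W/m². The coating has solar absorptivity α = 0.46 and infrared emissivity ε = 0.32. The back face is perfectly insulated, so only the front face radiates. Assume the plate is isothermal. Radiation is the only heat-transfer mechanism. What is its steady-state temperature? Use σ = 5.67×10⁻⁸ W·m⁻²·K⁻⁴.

T ≈ 172 K

At equilibrium, absorbed power = emitted power.
Absorbing cross-section = A = 0.6540 m²; emitting surface = A = 0.6540 m² (ratio 1).
αS·A_cross = εσ·A_surf·T⁴  ⇒  T⁴ = αS/(ε·1σ).
T⁴ = 0.460·34.7/(0.32·1·5.67×10⁻⁸) = 8.797×10⁸ K⁴.
T = (8.797×10⁸)^(1/4).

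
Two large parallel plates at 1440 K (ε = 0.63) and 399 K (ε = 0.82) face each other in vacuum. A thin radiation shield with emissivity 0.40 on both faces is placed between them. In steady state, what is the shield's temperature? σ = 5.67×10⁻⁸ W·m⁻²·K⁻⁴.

In steady state the net flux on the hot side equals that on the cold side.
σ(T₁⁴−T_s⁴)/D₁ = σ(T_s⁴−T₂⁴)/D₂, with D₁ = 1/ε₁+1/ε_s−1 = 3.087, D₂ = 1/ε_s+1/ε₂−1 = 2.720.
Solve for T_s⁴: T_s⁴ = (D₂·T₁⁴ + D₁·T₂⁴)/(D₁+D₂) = 2.027×10¹² K⁴.

T_s ≈ 1190 K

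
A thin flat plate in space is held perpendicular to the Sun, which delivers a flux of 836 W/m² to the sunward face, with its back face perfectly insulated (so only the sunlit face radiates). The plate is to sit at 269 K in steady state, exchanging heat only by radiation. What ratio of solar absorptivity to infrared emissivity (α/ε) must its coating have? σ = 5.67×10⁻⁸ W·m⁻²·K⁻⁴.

Balance: αS·A = εσ·1A·T⁴ ⇒ α/ε = σT⁴/S.
α/ε = 5.67×10⁻⁸·(269)⁴/836 = 5.67×10⁻⁸·5.236×10⁹/836.

α/ε ≈ 0.355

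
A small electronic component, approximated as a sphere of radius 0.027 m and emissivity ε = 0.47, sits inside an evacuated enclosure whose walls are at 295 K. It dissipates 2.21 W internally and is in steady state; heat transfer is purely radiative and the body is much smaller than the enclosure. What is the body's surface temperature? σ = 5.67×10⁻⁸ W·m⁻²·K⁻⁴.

For a small grey body in a large enclosure, net radiated power = εσA(T⁴ − T_w⁴).
Steady state: P = εσA(T⁴ − T_w⁴) with A = 4πr² = 0.009161 m².
T⁴ = P/(εσA) + T_w⁴ = 2.21/(0.47·5.67×10⁻⁸·0.009161) + (295)⁴
    = 9.053×10⁹ + 7.573×10⁹ = 1.663×10¹⁰ K⁴.

T ≈ 359 K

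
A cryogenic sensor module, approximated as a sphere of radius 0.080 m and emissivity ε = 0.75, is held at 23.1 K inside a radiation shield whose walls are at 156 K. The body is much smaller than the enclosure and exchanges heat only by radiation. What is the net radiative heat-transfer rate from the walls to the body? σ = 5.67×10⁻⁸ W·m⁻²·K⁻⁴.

For a small grey body in a large enclosure: P_net = εσA(T_body⁴ − T_wall⁴).
A = 4πr² = 0.08042 m²; T_body⁴ − T_wall⁴ = 2.847×10⁵ − 5.922×10⁸ = -5.920×10⁸ K⁴.
|P_net| = 0.75·5.67×10⁻⁸·0.08042·5.920×10⁸.

P_net ≈ 2.02 W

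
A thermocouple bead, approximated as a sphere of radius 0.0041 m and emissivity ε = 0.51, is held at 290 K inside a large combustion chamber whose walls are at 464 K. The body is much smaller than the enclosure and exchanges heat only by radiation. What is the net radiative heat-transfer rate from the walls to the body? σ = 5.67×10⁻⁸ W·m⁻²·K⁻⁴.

For a small grey body in a large enclosure: P_net = εσA(T_body⁴ − T_wall⁴).
A = 4πr² = 2.112×10⁻⁴ m²; T_body⁴ − T_wall⁴ = 7.073×10⁹ − 4.635×10¹⁰ = -3.928×10¹⁰ K⁴.
|P_net| = 0.51·5.67×10⁻⁸·2.112×10⁻⁴·3.928×10¹⁰.

P_net ≈ 0.240 W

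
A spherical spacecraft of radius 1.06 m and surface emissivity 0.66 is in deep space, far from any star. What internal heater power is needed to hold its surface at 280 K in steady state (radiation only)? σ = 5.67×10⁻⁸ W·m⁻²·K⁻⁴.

P = εσ·4πr²·T⁴.
4πr² = 14.12 m²; T⁴ = 6.147×10⁹ K⁴.
P = 0.66·5.67×10⁻⁸·14.12·6.147×10⁹.

P ≈ 3250 W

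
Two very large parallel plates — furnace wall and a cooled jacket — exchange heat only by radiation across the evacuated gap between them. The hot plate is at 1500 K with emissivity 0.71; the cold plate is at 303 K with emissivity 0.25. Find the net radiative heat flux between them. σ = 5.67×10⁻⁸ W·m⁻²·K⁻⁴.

For two infinite grey parallel plates, q = σ(T₁⁴ − T₂⁴)/(1/ε₁ + 1/ε₂ − 1).
T₁⁴ − T₂⁴ = 5.062×10¹² − 8.429×10⁹ = 5.054×10¹² K⁴.
1/ε₁ + 1/ε₂ − 1 = 1.408 + 4.000 − 1 = 4.408.
q = 5.67×10⁻⁸ × 5.054×10¹² / 4.408.

q ≈ 65000 W/m²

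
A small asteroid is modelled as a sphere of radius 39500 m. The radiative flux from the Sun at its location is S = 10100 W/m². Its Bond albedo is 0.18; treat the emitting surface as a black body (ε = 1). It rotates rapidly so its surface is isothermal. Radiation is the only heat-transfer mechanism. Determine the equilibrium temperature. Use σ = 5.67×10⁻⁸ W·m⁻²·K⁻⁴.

At equilibrium, absorbed power = emitted power.
Absorbing cross-section = πr² = 4.902×10⁹ m²; emitting surface = 4πr² = 1.961×10¹⁰ m² (ratio 4).
(1−a)S·A_cross = εσ·A_surf·T⁴  ⇒  T⁴ = (1−a)S/(4σ).
T⁴ = 0.820·10100/(4·5.67×10⁻⁸) = 3.652×10¹⁰ K⁴.
T = (3.652×10¹⁰)^(1/4).

T ≈ 437 K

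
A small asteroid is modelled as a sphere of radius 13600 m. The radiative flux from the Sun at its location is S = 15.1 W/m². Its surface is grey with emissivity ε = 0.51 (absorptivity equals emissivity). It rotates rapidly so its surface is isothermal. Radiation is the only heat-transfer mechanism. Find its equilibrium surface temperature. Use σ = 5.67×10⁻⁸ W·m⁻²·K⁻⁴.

At equilibrium, absorbed power = emitted power.
Absorbing cross-section = πr² = 5.811×10⁸ m²; emitting surface = 4πr² = 2.324×10⁹ m² (ratio 4).
εS·A_cross = εσ·A_surf·T⁴  ⇒  T⁴ = S/(4σ)   (ε cancels).
T⁴ = 15.1/(4·5.67×10⁻⁸) = 6.658×10⁷ K⁴.
T = (6.658×10⁷)^(1/4).

T ≈ 90.3 K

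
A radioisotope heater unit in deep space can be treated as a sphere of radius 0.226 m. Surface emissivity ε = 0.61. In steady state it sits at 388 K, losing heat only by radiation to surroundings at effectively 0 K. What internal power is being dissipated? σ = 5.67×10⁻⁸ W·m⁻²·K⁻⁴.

Steady state: P = εσA T⁴.
A = 4πr² = 0.6418 m²; T⁴ = (388)⁴ = 2.266×10¹⁰ K⁴.
P = 0.61 × 5.67×10⁻⁸ × 0.6418 × 2.266×10¹⁰.

P ≈ 503 W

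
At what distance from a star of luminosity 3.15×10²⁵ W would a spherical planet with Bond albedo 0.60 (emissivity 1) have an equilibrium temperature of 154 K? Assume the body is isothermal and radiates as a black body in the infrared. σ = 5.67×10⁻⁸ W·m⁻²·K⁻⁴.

d ≈ 8.87×10¹⁰ m

For an isothermal black-emitting sphere, (1−a)S·πr² = σ·4πr²·T⁴ ⇒ S = 4σT⁴/(1−a).
S = 4·5.67×10⁻⁸·(154)⁴/0.400 = 318.9 W/m².
Flux falls as S = L/(4πd²), so d = √(L/(4πS)) = √(3.15×10²⁵/(4π·318.9)).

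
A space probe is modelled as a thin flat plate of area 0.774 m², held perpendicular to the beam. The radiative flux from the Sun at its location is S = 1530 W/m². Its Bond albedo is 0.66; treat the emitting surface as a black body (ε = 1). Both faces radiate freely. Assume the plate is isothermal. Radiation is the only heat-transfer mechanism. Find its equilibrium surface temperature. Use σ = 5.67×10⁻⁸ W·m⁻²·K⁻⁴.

At equilibrium, absorbed power = emitted power.
Absorbing cross-section = A = 0.7740 m²; emitting surface = 2A = 1.548 m² (ratio 2).
(1−a)S·A_cross = εσ·A_surf·T⁴  ⇒  T⁴ = (1−a)S/(2σ).
T⁴ = 0.340·1530/(2·5.67×10⁻⁸) = 4.587×10⁹ K⁴.
T = (4.587×10⁹)^(1/4).

T ≈ 260 K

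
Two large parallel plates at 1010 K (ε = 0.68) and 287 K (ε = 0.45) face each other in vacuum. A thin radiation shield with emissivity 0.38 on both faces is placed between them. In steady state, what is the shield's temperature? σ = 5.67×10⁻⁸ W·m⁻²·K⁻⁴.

T_s ≈ 873 K

In steady state the net flux on the hot side equals that on the cold side.
σ(T₁⁴−T_s⁴)/D₁ = σ(T_s⁴−T₂⁴)/D₂, with D₁ = 1/ε₁+1/ε_s−1 = 3.102, D₂ = 1/ε_s+1/ε₂−1 = 3.854.
Solve for T_s⁴: T_s⁴ = (D₂·T₁⁴ + D₁·T₂⁴)/(D₁+D₂) = 5.795×10¹¹ K⁴.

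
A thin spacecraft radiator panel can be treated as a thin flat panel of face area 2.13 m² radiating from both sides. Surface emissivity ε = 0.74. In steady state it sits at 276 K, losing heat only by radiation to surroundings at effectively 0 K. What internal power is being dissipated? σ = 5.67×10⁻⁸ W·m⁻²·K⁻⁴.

Steady state: P = εσA T⁴.
A = 2·2.13 = 4.260 m²; T⁴ = (276)⁴ = 5.803×10⁹ K⁴.
P = 0.74 × 5.67×10⁻⁸ × 4.260 × 5.803×10⁹.

P ≈ 1040 W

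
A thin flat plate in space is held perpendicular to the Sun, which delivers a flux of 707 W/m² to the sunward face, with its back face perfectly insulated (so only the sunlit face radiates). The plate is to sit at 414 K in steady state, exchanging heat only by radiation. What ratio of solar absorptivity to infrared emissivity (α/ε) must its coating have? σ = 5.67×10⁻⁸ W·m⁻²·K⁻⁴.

Balance: αS·A = εσ·1A·T⁴ ⇒ α/ε = σT⁴/S.
α/ε = 5.67×10⁻⁸·(414)⁴/707 = 5.67×10⁻⁸·2.938×10¹⁰/707.

α/ε ≈ 2.36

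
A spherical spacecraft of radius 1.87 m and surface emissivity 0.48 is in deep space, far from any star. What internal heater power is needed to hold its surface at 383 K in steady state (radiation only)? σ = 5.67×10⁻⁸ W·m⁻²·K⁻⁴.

P ≈ 25700 W

P = εσ·4πr²·T⁴.
4πr² = 43.94 m²; T⁴ = 2.152×10¹⁰ K⁴.
P = 0.48·5.67×10⁻⁸·43.94·2.152×10¹⁰.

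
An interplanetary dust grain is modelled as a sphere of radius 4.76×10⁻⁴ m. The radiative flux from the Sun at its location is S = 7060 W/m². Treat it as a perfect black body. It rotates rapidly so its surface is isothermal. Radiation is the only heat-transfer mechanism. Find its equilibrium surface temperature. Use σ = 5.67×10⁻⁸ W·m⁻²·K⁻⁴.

At equilibrium, absorbed power = emitted power.
Absorbing cross-section = πr² = 7.118×10⁻⁷ m²; emitting surface = 4πr² = 2.847×10⁻⁶ m² (ratio 4).
S·A_cross = εσ·A_surf·T⁴  ⇒  T⁴ = S/(4σ).
T⁴ = 1.00·7060/(4·5.67×10⁻⁸) = 3.113×10¹⁰ K⁴.
T = (3.113×10¹⁰)^(1/4).

T ≈ 420 K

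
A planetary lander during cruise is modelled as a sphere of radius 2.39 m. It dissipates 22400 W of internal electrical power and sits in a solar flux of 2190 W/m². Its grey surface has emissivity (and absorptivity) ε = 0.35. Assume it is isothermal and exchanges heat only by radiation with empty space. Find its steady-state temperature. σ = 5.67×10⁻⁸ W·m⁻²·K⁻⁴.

At steady state, absorbed solar power + internal power = radiated power.
Absorbed: α·S·A_cross = 0.35·2190·17.95 = 13750 W (cross-section πr²).
Total input = 13750 + 22400 = 36150 W.
Radiated: εσ·A_surf·T⁴ with A_surf = 4πr² = 71.78 m².
T⁴ = 36150/(0.35·5.67×10⁻⁸·71.78) = 2.538×10¹⁰ K⁴.

T ≈ 399 K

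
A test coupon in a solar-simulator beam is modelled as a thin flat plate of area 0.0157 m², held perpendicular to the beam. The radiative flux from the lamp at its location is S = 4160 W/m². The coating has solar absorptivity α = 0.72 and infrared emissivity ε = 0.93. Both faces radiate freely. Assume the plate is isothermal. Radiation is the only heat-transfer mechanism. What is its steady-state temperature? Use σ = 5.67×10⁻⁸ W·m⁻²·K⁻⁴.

At equilibrium, absorbed power = emitted power.
Absorbing cross-section = A = 0.01570 m²; emitting surface = 2A = 0.03140 m² (ratio 2).
αS·A_cross = εσ·A_surf·T⁴  ⇒  T⁴ = αS/(ε·2σ).
T⁴ = 0.720·4160/(0.93·2·5.67×10⁻⁸) = 2.840×10¹⁰ K⁴.
T = (2.840×10¹⁰)^(1/4).

T ≈ 411 K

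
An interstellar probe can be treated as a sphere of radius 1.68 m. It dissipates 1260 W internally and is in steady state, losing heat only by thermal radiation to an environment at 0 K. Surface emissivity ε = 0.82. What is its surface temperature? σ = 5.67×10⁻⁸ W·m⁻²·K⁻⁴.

T ≈ 166 K

Steady state: internal power = radiated power, P = εσA T⁴.
Radiating area A = 4πr² = 35.47 m².
T⁴ = P/(εσA) = 1260/(0.82·5.67×10⁻⁸·35.47) = 7.641×10⁸ K⁴.
T = (7.641×10⁸)^(1/4).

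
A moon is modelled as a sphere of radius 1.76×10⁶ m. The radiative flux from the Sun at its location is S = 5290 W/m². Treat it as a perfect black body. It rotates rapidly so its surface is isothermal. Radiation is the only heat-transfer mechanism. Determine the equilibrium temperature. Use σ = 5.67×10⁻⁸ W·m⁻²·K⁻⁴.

T ≈ 391 K

At equilibrium, absorbed power = emitted power.
Absorbing cross-section = πr² = 9.731×10¹² m²; emitting surface = 4πr² = 3.893×10¹³ m² (ratio 4).
S·A_cross = εσ·A_surf·T⁴  ⇒  T⁴ = S/(4σ).
T⁴ = 1.00·5290/(4·5.67×10⁻⁸) = 2.332×10¹⁰ K⁴.
T = (2.332×10¹⁰)^(1/4).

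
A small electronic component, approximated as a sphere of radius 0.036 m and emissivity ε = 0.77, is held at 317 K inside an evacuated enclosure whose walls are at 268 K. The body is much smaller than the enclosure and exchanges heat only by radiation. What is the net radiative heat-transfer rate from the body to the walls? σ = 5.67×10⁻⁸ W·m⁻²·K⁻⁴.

For a small grey body in a large enclosure: P_net = εσA(T_body⁴ − T_wall⁴).
A = 4πr² = 0.01629 m²; T_body⁴ − T_wall⁴ = 1.010×10¹⁰ − 5.159×10⁹ = 4.939×10⁹ K⁴.
|P_net| = 0.77·5.67×10⁻⁸·0.01629·4.939×10⁹.

P_net ≈ 3.51 W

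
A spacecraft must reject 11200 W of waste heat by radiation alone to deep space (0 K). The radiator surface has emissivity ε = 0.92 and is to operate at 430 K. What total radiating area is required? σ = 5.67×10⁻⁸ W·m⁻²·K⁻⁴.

P = εσA T⁴ ⇒ A = P/(εσT⁴).
T⁴ = 3.419×10¹⁰ K⁴.
A = 11200/(0.92 × 5.67×10⁻⁸ × 3.419×10¹⁰).

A ≈ 6.28 m²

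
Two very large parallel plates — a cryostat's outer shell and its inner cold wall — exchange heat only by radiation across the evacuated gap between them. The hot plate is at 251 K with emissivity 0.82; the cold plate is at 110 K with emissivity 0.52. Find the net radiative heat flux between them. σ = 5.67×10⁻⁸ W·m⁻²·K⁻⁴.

For two infinite grey parallel plates, q = σ(T₁⁴ − T₂⁴)/(1/ε₁ + 1/ε₂ − 1).
T₁⁴ − T₂⁴ = 3.969×10⁹ − 1.464×10⁸ = 3.823×10⁹ K⁴.
1/ε₁ + 1/ε₂ − 1 = 1.220 + 1.923 − 1 = 2.143.
q = 5.67×10⁻⁸ × 3.823×10⁹ / 2.143.

q ≈ 101 W/m²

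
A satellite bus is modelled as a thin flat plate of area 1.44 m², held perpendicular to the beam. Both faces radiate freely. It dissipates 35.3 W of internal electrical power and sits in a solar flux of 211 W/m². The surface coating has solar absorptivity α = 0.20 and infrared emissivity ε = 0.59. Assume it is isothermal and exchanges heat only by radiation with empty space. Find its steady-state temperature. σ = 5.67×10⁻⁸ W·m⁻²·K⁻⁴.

T ≈ 178 K

At steady state, absorbed solar power + internal power = radiated power.
Absorbed: α·S·A_cross = 0.20·211·1.440 = 60.77 W (cross-section A).
Total input = 60.77 + 35.3 = 96.07 W.
Radiated: εσ·A_surf·T⁴ with A_surf = 2A = 2.880 m².
T⁴ = 96.07/(0.59·5.67×10⁻⁸·2.880) = 9.971×10⁸ K⁴.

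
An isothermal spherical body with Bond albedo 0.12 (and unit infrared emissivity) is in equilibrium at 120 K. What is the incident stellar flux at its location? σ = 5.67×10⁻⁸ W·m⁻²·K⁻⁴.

S ≈ 53.4 W/m²

(1−a)S·πr² = σ·4πr²·T⁴ ⇒ S = 4σT⁴/(1−a).
S = 4·5.67×10⁻⁸·2.074×10⁸/0.880.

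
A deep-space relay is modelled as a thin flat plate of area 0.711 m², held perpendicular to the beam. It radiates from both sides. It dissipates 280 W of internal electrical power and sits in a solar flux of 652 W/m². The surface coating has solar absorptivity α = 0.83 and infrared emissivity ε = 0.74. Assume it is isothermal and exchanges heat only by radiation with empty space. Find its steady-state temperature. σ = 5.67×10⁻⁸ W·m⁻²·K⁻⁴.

At steady state, absorbed solar power + internal power = radiated power.
Absorbed: α·S·A_cross = 0.83·652·0.7110 = 384.8 W (cross-section A).
Total input = 384.8 + 280 = 664.8 W.
Radiated: εσ·A_surf·T⁴ with A_surf = 2A = 1.422 m².
T⁴ = 664.8/(0.74·5.67×10⁻⁸·1.422) = 1.114×10¹⁰ K⁴.

T ≈ 325 K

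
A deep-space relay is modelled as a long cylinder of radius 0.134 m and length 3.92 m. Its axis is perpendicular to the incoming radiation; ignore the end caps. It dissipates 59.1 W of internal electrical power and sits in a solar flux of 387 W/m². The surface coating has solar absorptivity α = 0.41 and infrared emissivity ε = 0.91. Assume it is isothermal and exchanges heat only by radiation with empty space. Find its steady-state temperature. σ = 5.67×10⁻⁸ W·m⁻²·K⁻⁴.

At steady state, absorbed solar power + internal power = radiated power.
Absorbed: α·S·A_cross = 0.41·387·1.051 = 166.7 W (cross-section 2rL).
Total input = 166.7 + 59.1 = 225.8 W.
Radiated: εσ·A_surf·T⁴ with A_surf = 2πrL = 3.300 m².
T⁴ = 225.8/(0.91·5.67×10⁻⁸·3.300) = 1.326×10⁹ K⁴.

T ≈ 191 K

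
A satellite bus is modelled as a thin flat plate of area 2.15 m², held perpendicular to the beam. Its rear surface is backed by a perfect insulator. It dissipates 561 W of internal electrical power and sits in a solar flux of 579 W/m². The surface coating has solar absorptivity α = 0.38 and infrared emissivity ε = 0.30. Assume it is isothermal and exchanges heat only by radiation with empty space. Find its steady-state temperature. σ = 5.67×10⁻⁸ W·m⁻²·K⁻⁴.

T ≈ 410 K

At steady state, absorbed solar power + internal power = radiated power.
Absorbed: α·S·A_cross = 0.38·579·2.150 = 473.0 W (cross-section A).
Total input = 473.0 + 561 = 1034 W.
Radiated: εσ·A_surf·T⁴ with A_surf = A = 2.150 m².
T⁴ = 1034/(0.30·5.67×10⁻⁸·2.150) = 2.827×10¹⁰ K⁴.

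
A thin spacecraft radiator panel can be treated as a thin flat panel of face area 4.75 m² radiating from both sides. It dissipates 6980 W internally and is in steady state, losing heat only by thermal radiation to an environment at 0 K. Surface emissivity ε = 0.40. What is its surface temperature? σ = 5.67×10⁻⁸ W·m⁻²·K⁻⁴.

Steady state: internal power = radiated power, P = εσA T⁴.
Radiating area A = 2·4.75 = 9.500 m².
T⁴ = P/(εσA) = 6980/(0.40·5.67×10⁻⁸·9.500) = 3.240×10¹⁰ K⁴.
T = (3.240×10¹⁰)^(1/4).

T ≈ 424 K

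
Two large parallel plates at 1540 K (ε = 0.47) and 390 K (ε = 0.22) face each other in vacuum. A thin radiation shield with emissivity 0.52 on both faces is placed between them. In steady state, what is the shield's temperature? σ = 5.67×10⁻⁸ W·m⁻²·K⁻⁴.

In steady state the net flux on the hot side equals that on the cold side.
σ(T₁⁴−T_s⁴)/D₁ = σ(T_s⁴−T₂⁴)/D₂, with D₁ = 1/ε₁+1/ε_s−1 = 3.051, D₂ = 1/ε_s+1/ε₂−1 = 5.469.
Solve for T_s⁴: T_s⁴ = (D₂·T₁⁴ + D₁·T₂⁴)/(D₁+D₂) = 3.619×10¹² K⁴.

T_s ≈ 1380 K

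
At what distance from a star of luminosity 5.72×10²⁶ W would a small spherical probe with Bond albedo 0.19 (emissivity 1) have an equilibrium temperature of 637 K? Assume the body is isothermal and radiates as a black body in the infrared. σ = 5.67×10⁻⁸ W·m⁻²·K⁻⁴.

For an isothermal black-emitting sphere, (1−a)S·πr² = σ·4πr²·T⁴ ⇒ S = 4σT⁴/(1−a).
S = 4·5.67×10⁻⁸·(637)⁴/0.810 = 46100 W/m².
Flux falls as S = L/(4πd²), so d = √(L/(4πS)) = √(5.72×10²⁶/(4π·46100)).

d ≈ 3.14×10¹⁰ m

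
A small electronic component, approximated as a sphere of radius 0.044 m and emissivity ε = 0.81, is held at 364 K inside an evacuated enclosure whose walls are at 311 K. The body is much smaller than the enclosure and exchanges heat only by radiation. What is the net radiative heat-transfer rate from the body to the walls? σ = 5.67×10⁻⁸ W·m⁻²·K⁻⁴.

P_net ≈ 9.16 W

For a small grey body in a large enclosure: P_net = εσA(T_body⁴ − T_wall⁴).
A = 4πr² = 0.02433 m²; T_body⁴ − T_wall⁴ = 1.756×10¹⁰ − 9.355×10⁹ = 8.200×10⁹ K⁴.
|P_net| = 0.81·5.67×10⁻⁸·0.02433·8.200×10⁹.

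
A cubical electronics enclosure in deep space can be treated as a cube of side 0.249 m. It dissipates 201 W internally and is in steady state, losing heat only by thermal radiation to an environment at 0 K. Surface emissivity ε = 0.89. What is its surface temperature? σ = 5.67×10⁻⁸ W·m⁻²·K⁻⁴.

T ≈ 322 K

Steady state: internal power = radiated power, P = εσA T⁴.
Radiating area A = 6L² = 0.3720 m².
T⁴ = P/(εσA) = 201/(0.89·5.67×10⁻⁸·0.3720) = 1.071×10¹⁰ K⁴.
T = (1.071×10¹⁰)^(1/4).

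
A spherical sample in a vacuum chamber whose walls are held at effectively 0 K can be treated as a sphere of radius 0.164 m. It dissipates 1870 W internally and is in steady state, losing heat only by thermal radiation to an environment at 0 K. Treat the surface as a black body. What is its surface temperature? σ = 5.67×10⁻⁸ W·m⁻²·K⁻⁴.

Steady state: internal power = radiated power, P = εσA T⁴.
Radiating area A = 4πr² = 0.3380 m².
T⁴ = P/(εσA) = 1870/(1.0·5.67×10⁻⁸·0.3380) = 9.758×10¹⁰ K⁴.
T = (9.758×10¹⁰)^(1/4).

T ≈ 559 K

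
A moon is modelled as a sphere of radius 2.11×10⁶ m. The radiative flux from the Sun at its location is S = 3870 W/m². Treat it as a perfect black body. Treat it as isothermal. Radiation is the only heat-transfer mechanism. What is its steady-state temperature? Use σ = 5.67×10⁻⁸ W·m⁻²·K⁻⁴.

T ≈ 361 K

At equilibrium, absorbed power = emitted power.
Absorbing cross-section = πr² = 1.399×10¹³ m²; emitting surface = 4πr² = 5.595×10¹³ m² (ratio 4).
S·A_cross = εσ·A_surf·T⁴  ⇒  T⁴ = S/(4σ).
T⁴ = 1.00·3870/(4·5.67×10⁻⁸) = 1.706×10¹⁰ K⁴.
T = (1.706×10¹⁰)^(1/4).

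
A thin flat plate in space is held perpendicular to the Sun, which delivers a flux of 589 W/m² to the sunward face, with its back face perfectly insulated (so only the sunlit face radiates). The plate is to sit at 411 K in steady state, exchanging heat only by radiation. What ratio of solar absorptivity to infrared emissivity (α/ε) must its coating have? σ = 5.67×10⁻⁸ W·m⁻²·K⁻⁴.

Balance: αS·A = εσ·1A·T⁴ ⇒ α/ε = σT⁴/S.
α/ε = 5.67×10⁻⁸·(411)⁴/589 = 5.67×10⁻⁸·2.853×10¹⁰/589.

α/ε ≈ 2.75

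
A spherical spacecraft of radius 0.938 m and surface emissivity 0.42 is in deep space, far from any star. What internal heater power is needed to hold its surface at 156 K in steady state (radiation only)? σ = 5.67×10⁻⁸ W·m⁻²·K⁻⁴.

P = εσ·4πr²·T⁴.
4πr² = 11.06 m²; T⁴ = 5.922×10⁸ K⁴.
P = 0.42·5.67×10⁻⁸·11.06·5.922×10⁸.

P ≈ 156 W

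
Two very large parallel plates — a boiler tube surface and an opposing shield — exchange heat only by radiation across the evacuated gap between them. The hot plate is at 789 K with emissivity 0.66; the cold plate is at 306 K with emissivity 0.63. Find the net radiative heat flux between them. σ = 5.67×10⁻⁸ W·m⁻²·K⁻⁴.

q ≈ 10200 W/m²

For two infinite grey parallel plates, q = σ(T₁⁴ − T₂⁴)/(1/ε₁ + 1/ε₂ − 1).
T₁⁴ − T₂⁴ = 3.875×10¹¹ − 8.768×10⁹ = 3.788×10¹¹ K⁴.
1/ε₁ + 1/ε₂ − 1 = 1.515 + 1.587 − 1 = 2.102.
q = 5.67×10⁻⁸ × 3.788×10¹¹ / 2.102.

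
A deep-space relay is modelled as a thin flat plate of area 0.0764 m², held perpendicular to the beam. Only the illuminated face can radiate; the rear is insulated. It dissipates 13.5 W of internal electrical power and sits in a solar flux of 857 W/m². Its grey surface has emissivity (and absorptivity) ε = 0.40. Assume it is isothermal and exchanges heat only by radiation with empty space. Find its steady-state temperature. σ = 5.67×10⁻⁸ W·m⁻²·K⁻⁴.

At steady state, absorbed solar power + internal power = radiated power.
Absorbed: α·S·A_cross = 0.40·857·0.07640 = 26.19 W (cross-section A).
Total input = 26.19 + 13.5 = 39.69 W.
Radiated: εσ·A_surf·T⁴ with A_surf = A = 0.07640 m².
T⁴ = 39.69/(0.40·5.67×10⁻⁸·0.07640) = 2.291×10¹⁰ K⁴.

T ≈ 389 K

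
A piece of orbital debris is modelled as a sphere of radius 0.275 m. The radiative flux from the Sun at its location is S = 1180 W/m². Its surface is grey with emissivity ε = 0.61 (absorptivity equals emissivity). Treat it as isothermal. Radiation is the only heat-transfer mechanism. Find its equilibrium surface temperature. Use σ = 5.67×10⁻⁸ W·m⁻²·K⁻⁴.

T ≈ 269 K

At equilibrium, absorbed power = emitted power.
Absorbing cross-section = πr² = 0.2376 m²; emitting surface = 4πr² = 0.9503 m² (ratio 4).
εS·A_cross = εσ·A_surf·T⁴  ⇒  T⁴ = S/(4σ)   (ε cancels).
T⁴ = 1180/(4·5.67×10⁻⁸) = 5.203×10⁹ K⁴.
T = (5.203×10⁹)^(1/4).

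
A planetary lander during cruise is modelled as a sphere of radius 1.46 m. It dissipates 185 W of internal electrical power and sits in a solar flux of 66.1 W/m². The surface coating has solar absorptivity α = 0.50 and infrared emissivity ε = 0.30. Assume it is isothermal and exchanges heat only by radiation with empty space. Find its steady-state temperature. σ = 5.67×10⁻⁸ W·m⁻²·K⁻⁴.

T ≈ 173 K

At steady state, absorbed solar power + internal power = radiated power.
Absorbed: α·S·A_cross = 0.50·66.1·6.697 = 221.3 W (cross-section πr²).
Total input = 221.3 + 185 = 406.3 W.
Radiated: εσ·A_surf·T⁴ with A_surf = 4πr² = 26.79 m².
T⁴ = 406.3/(0.30·5.67×10⁻⁸·26.79) = 8.918×10⁸ K⁴.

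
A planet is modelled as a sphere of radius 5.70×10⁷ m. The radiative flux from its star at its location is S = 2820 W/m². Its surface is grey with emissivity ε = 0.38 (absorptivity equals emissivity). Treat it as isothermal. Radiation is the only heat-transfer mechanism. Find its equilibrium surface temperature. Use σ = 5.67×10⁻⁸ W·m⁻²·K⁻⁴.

At equilibrium, absorbed power = emitted power.
Absorbing cross-section = πr² = 1.021×10¹⁶ m²; emitting surface = 4πr² = 4.083×10¹⁶ m² (ratio 4).
εS·A_cross = εσ·A_surf·T⁴  ⇒  T⁴ = S/(4σ)   (ε cancels).
T⁴ = 2820/(4·5.67×10⁻⁸) = 1.243×10¹⁰ K⁴.
T = (1.243×10¹⁰)^(1/4).

T ≈ 334 K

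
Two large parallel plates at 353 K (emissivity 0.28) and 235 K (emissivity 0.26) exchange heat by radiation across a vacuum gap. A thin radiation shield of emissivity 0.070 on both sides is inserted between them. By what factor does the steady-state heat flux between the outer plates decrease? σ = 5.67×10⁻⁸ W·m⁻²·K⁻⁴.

Without shield: q₀ = σΔ(T⁴)/(1/ε₁+1/ε₂−1) with denominator 6.418.
With shield the two gaps are in series; the resistances add: (1/ε₁+1/ε_s−1)+(1/ε_s+1/ε₂−1) = 16.86+17.13 = 33.99.
Heat-flux ratio q₀/q = 33.99/6.418.

factor ≈ 5.30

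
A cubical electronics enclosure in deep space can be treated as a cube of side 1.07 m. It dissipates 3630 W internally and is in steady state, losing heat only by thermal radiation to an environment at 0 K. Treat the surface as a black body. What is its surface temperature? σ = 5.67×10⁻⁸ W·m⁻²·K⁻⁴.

T ≈ 311 K

Steady state: internal power = radiated power, P = εσA T⁴.
Radiating area A = 6L² = 6.869 m².
T⁴ = P/(εσA) = 3630/(1.0·5.67×10⁻⁸·6.869) = 9.320×10⁹ K⁴.
T = (9.320×10⁹)^(1/4).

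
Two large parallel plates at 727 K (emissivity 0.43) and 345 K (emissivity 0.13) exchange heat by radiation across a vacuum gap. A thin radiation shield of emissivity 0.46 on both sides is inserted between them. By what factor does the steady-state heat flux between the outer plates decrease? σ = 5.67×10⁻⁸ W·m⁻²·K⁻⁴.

factor ≈ 1.37

Without shield: q₀ = σΔ(T⁴)/(1/ε₁+1/ε₂−1) with denominator 9.018.
With shield the two gaps are in series; the resistances add: (1/ε₁+1/ε_s−1)+(1/ε_s+1/ε₂−1) = 3.499+8.866 = 12.37.
Heat-flux ratio q₀/q = 12.37/9.018.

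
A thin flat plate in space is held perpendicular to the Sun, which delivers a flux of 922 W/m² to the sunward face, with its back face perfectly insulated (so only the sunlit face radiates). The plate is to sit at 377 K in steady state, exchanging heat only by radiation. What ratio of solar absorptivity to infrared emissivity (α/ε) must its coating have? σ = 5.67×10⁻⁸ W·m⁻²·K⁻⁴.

Balance: αS·A = εσ·1A·T⁴ ⇒ α/ε = σT⁴/S.
α/ε = 5.67×10⁻⁸·(377)⁴/922 = 5.67×10⁻⁸·2.020×10¹⁰/922.

α/ε ≈ 1.24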